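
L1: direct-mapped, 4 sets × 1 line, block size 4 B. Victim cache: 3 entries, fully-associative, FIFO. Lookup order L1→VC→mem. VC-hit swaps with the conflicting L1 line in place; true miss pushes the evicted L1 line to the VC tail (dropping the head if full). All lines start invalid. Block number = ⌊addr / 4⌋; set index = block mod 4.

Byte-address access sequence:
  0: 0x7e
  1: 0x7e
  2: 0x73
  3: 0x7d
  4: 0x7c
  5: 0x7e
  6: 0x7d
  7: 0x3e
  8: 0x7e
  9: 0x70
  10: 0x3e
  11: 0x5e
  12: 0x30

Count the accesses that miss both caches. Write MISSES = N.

MISSES = 5

0: 0x7e (blk 31, set 3) → MISS  vc=[]
1: 0x7e (blk 31, set 3) → L1-HIT  vc=[]
2: 0x73 (blk 28, set 0) → MISS  vc=[]
3: 0x7d (blk 31, set 3) → L1-HIT  vc=[]
4: 0x7c (blk 31, set 3) → L1-HIT  vc=[]
5: 0x7e (blk 31, set 3) → L1-HIT  vc=[]
6: 0x7d (blk 31, set 3) → L1-HIT  vc=[]
7: 0x3e (blk 15, set 3) → MISS  vc=[31]
8: 0x7e (blk 31, set 3) → VC-HIT  vc=[15]
9: 0x70 (blk 28, set 0) → L1-HIT  vc=[15]
10: 0x3e (blk 15, set 3) → VC-HIT  vc=[31]
11: 0x5e (blk 23, set 3) → MISS  vc=[31, 15]
12: 0x30 (blk 12, set 0) → MISS  vc=[31, 15, 28]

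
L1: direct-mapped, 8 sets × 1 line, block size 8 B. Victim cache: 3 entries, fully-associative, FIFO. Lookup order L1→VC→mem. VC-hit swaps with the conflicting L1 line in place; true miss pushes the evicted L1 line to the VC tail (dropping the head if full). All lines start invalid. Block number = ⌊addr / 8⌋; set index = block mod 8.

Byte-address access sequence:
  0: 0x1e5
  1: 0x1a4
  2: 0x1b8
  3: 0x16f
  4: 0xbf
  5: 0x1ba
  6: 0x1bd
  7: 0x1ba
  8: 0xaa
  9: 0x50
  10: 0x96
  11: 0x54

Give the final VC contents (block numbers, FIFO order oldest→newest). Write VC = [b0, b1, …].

#0 0x1e5→b60/s4 MISS; vc=[]
#1 0x1a4→b52/s4 MISS; vc=[60]
#2 0x1b8→b55/s7 MISS; vc=[60]
#3 0x16f→b45/s5 MISS; vc=[60]
#4 0xbf→b23/s7 MISS; vc=[60,55]
#5 0x1ba→b55/s7 VC-HIT; vc=[60,23]
#6 0x1bd→b55/s7 L1-HIT; vc=[60,23]
#7 0x1ba→b55/s7 L1-HIT; vc=[60,23]
#8 0xaa→b21/s5 MISS; vc=[60,23,45]
#9 0x50→b10/s2 MISS; vc=[60,23,45]
#10 0x96→b18/s2 MISS; vc=[23,45,10]
#11 0x54→b10/s2 VC-HIT; vc=[23,45,18]

VC = [23, 45, 18]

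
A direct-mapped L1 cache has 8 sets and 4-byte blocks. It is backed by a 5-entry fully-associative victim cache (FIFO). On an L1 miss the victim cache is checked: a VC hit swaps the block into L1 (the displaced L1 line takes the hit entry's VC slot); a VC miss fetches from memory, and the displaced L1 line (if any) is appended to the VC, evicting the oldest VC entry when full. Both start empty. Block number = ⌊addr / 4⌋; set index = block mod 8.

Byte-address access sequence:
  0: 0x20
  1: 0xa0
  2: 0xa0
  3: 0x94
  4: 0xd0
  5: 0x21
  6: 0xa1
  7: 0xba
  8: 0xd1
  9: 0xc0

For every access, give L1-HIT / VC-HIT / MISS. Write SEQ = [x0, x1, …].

  [0] addr=0x20 blk=8 s=0: MISS | VC []
  [1] addr=0xa0 blk=40 s=0: MISS | VC [8]
  [2] addr=0xa0 blk=40 s=0: L1-HIT | VC [8]
  [3] addr=0x94 blk=37 s=5: MISS | VC [8]
  [4] addr=0xd0 blk=52 s=4: MISS | VC [8]
  [5] addr=0x21 blk=8 s=0: VC-HIT | VC [40]
  [6] addr=0xa1 blk=40 s=0: VC-HIT | VC [8]
  [7] addr=0xba blk=46 s=6: MISS | VC [8]
  [8] addr=0xd1 blk=52 s=4: L1-HIT | VC [8]
  [9] addr=0xc0 blk=48 s=0: MISS | VC [8, 40]

SEQ = [MISS, MISS, L1-HIT, MISS, MISS, VC-HIT, VC-HIT, MISS, L1-HIT, MISS]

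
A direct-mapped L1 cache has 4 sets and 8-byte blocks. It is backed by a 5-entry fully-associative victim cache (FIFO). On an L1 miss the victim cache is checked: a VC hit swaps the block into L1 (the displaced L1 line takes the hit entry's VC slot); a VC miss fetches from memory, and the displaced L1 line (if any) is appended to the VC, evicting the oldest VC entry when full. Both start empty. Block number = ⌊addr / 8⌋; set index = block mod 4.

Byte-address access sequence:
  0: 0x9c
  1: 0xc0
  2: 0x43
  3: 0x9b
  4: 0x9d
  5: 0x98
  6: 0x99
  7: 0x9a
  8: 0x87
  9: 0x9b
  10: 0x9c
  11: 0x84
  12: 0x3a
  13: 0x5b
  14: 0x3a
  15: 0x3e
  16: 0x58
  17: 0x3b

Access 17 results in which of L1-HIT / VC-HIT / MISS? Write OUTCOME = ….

  [0] addr=0x9c blk=19 s=3: MISS | VC []
  [1] addr=0xc0 blk=24 s=0: MISS | VC []
  [2] addr=0x43 blk=8 s=0: MISS | VC [24]
  [3] addr=0x9b blk=19 s=3: L1-HIT | VC [24]
  [4] addr=0x9d blk=19 s=3: L1-HIT | VC [24]
  [5] addr=0x98 blk=19 s=3: L1-HIT | VC [24]
  [6] addr=0x99 blk=19 s=3: L1-HIT | VC [24]
  [7] addr=0x9a blk=19 s=3: L1-HIT | VC [24]
  [8] addr=0x87 blk=16 s=0: MISS | VC [24, 8]
  [9] addr=0x9b blk=19 s=3: L1-HIT | VC [24, 8]
  [10] addr=0x9c blk=19 s=3: L1-HIT | VC [24, 8]
  [11] addr=0x84 blk=16 s=0: L1-HIT | VC [24, 8]
  [12] addr=0x3a blk=7 s=3: MISS | VC [24, 8, 19]
  [13] addr=0x5b blk=11 s=3: MISS | VC [24, 8, 19, 7]
  [14] addr=0x3a blk=7 s=3: VC-HIT | VC [24, 8, 19, 11]
  [15] addr=0x3e blk=7 s=3: L1-HIT | VC [24, 8, 19, 11]
  [16] addr=0x58 blk=11 s=3: VC-HIT | VC [24, 8, 19, 7]
  [17] addr=0x3b blk=7 s=3: VC-HIT | VC [24, 8, 19, 11]

OUTCOME = VC-HIT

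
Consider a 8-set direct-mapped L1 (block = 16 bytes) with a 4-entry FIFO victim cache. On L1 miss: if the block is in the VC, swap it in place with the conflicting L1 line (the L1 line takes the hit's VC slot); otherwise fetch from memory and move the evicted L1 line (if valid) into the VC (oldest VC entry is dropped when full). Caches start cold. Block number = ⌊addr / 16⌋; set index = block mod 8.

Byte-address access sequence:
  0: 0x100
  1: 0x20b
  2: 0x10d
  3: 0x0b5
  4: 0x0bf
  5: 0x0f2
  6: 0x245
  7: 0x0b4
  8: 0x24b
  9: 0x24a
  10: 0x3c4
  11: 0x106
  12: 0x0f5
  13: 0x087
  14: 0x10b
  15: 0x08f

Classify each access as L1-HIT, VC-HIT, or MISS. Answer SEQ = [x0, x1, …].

SEQ = [MISS, MISS, VC-HIT, MISS, L1-HIT, MISS, MISS, L1-HIT, L1-HIT, L1-HIT, MISS, L1-HIT, L1-HIT, MISS, VC-HIT, VC-HIT]

#0 0x100→b16/s0 MISS; vc=[]
#1 0x20b→b32/s0 MISS; vc=[16]
#2 0x10d→b16/s0 VC-HIT; vc=[32]
#3 0xb5→b11/s3 MISS; vc=[32]
#4 0xbf→b11/s3 L1-HIT; vc=[32]
#5 0xf2→b15/s7 MISS; vc=[32]
#6 0x245→b36/s4 MISS; vc=[32]
#7 0xb4→b11/s3 L1-HIT; vc=[32]
#8 0x24b→b36/s4 L1-HIT; vc=[32]
#9 0x24a→b36/s4 L1-HIT; vc=[32]
#10 0x3c4→b60/s4 MISS; vc=[32,36]
#11 0x106→b16/s0 L1-HIT; vc=[32,36]
#12 0xf5→b15/s7 L1-HIT; vc=[32,36]
#13 0x87→b8/s0 MISS; vc=[32,36,16]
#14 0x10b→b16/s0 VC-HIT; vc=[32,36,8]
#15 0x8f→b8/s0 VC-HIT; vc=[32,36,16]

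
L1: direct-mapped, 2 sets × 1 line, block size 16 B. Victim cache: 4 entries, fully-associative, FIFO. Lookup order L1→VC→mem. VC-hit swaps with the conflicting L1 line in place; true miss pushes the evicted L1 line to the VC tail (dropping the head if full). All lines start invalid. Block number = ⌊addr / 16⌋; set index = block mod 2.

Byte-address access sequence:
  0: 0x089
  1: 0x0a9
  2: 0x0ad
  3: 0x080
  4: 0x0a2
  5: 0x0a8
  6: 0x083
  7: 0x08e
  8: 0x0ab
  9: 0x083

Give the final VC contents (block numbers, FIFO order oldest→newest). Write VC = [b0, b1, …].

  [0] addr=0x89 blk=8 s=0: MISS | VC []
  [1] addr=0xa9 blk=10 s=0: MISS | VC [8]
  [2] addr=0xad blk=10 s=0: L1-HIT | VC [8]
  [3] addr=0x80 blk=8 s=0: VC-HIT | VC [10]
  [4] addr=0xa2 blk=10 s=0: VC-HIT | VC [8]
  [5] addr=0xa8 blk=10 s=0: L1-HIT | VC [8]
  [6] addr=0x83 blk=8 s=0: VC-HIT | VC [10]
  [7] addr=0x8e blk=8 s=0: L1-HIT | VC [10]
  [8] addr=0xab blk=10 s=0: VC-HIT | VC [8]
  [9] addr=0x83 blk=8 s=0: VC-HIT | VC [10]

VC = [10]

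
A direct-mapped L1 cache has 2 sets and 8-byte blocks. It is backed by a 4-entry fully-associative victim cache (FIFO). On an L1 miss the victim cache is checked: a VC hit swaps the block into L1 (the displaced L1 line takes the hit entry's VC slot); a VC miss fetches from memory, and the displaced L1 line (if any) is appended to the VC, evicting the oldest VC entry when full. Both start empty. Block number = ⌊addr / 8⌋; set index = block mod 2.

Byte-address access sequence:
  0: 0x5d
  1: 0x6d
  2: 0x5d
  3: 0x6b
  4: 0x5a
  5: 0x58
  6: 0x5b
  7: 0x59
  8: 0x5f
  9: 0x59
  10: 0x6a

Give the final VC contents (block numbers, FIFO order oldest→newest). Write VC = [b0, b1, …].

VC = [11]

#0 0x5d→b11/s1 MISS; vc=[]
#1 0x6d→b13/s1 MISS; vc=[11]
#2 0x5d→b11/s1 VC-HIT; vc=[13]
#3 0x6b→b13/s1 VC-HIT; vc=[11]
#4 0x5a→b11/s1 VC-HIT; vc=[13]
#5 0x58→b11/s1 L1-HIT; vc=[13]
#6 0x5b→b11/s1 L1-HIT; vc=[13]
#7 0x59→b11/s1 L1-HIT; vc=[13]
#8 0x5f→b11/s1 L1-HIT; vc=[13]
#9 0x59→b11/s1 L1-HIT; vc=[13]
#10 0x6a→b13/s1 VC-HIT; vc=[11]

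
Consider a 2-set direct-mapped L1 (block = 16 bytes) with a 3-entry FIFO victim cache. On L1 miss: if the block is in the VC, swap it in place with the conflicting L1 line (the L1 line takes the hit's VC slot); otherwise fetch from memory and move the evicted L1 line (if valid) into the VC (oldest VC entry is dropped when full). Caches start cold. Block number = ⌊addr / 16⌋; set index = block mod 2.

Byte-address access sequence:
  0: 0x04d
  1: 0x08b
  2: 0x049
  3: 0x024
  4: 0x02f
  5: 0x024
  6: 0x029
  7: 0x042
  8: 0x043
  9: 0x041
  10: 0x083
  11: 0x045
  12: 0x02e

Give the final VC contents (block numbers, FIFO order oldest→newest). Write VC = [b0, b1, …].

VC = [8, 4]

#0 0x4d→b4/s0 MISS; vc=[]
#1 0x8b→b8/s0 MISS; vc=[4]
#2 0x49→b4/s0 VC-HIT; vc=[8]
#3 0x24→b2/s0 MISS; vc=[8,4]
#4 0x2f→b2/s0 L1-HIT; vc=[8,4]
#5 0x24→b2/s0 L1-HIT; vc=[8,4]
#6 0x29→b2/s0 L1-HIT; vc=[8,4]
#7 0x42→b4/s0 VC-HIT; vc=[8,2]
#8 0x43→b4/s0 L1-HIT; vc=[8,2]
#9 0x41→b4/s0 L1-HIT; vc=[8,2]
#10 0x83→b8/s0 VC-HIT; vc=[4,2]
#11 0x45→b4/s0 VC-HIT; vc=[8,2]
#12 0x2e→b2/s0 VC-HIT; vc=[8,4]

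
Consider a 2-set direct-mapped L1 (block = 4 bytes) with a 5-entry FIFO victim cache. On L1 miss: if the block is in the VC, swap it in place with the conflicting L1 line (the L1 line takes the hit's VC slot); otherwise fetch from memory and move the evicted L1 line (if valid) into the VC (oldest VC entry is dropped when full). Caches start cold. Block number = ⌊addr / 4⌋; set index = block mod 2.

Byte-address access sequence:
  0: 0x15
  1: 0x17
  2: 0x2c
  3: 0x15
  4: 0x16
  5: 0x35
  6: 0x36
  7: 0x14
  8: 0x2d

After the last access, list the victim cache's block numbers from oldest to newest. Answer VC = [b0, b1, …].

VC = [5, 13]

0: 0x15 (blk 5, set 1) → MISS  vc=[]
1: 0x17 (blk 5, set 1) → L1-HIT  vc=[]
2: 0x2c (blk 11, set 1) → MISS  vc=[5]
3: 0x15 (blk 5, set 1) → VC-HIT  vc=[11]
4: 0x16 (blk 5, set 1) → L1-HIT  vc=[11]
5: 0x35 (blk 13, set 1) → MISS  vc=[11, 5]
6: 0x36 (blk 13, set 1) → L1-HIT  vc=[11, 5]
7: 0x14 (blk 5, set 1) → VC-HIT  vc=[11, 13]
8: 0x2d (blk 11, set 1) → VC-HIT  vc=[5, 13]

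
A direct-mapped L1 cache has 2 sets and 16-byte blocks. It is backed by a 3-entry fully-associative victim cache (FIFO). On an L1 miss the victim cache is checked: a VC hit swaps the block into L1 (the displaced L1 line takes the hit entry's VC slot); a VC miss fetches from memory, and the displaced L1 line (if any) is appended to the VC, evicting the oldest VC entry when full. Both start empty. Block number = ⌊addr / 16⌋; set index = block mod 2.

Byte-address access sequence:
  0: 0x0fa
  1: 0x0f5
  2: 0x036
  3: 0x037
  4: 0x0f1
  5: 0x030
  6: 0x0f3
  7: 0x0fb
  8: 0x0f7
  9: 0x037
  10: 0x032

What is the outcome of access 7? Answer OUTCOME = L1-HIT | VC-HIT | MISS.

OUTCOME = L1-HIT

#0 0xfa→b15/s1 MISS; vc=[]
#1 0xf5→b15/s1 L1-HIT; vc=[]
#2 0x36→b3/s1 MISS; vc=[15]
#3 0x37→b3/s1 L1-HIT; vc=[15]
#4 0xf1→b15/s1 VC-HIT; vc=[3]
#5 0x30→b3/s1 VC-HIT; vc=[15]
#6 0xf3→b15/s1 VC-HIT; vc=[3]
#7 0xfb→b15/s1 L1-HIT; vc=[3]
#8 0xf7→b15/s1 L1-HIT; vc=[3]
#9 0x37→b3/s1 VC-HIT; vc=[15]
#10 0x32→b3/s1 L1-HIT; vc=[15]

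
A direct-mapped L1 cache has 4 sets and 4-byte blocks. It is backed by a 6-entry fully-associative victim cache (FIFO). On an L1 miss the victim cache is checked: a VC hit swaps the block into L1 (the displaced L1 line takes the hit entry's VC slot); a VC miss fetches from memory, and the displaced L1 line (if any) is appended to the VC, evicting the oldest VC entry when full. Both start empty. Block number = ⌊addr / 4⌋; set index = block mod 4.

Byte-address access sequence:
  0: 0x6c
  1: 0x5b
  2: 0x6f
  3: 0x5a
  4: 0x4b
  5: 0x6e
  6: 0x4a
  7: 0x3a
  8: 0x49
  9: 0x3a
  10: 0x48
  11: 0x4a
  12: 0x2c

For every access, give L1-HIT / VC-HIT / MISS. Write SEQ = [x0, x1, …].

0: 0x6c (blk 27, set 3) → MISS  vc=[]
1: 0x5b (blk 22, set 2) → MISS  vc=[]
2: 0x6f (blk 27, set 3) → L1-HIT  vc=[]
3: 0x5a (blk 22, set 2) → L1-HIT  vc=[]
4: 0x4b (blk 18, set 2) → MISS  vc=[22]
5: 0x6e (blk 27, set 3) → L1-HIT  vc=[22]
6: 0x4a (blk 18, set 2) → L1-HIT  vc=[22]
7: 0x3a (blk 14, set 2) → MISS  vc=[22, 18]
8: 0x49 (blk 18, set 2) → VC-HIT  vc=[22, 14]
9: 0x3a (blk 14, set 2) → VC-HIT  vc=[22, 18]
10: 0x48 (blk 18, set 2) → VC-HIT  vc=[22, 14]
11: 0x4a (blk 18, set 2) → L1-HIT  vc=[22, 14]
12: 0x2c (blk 11, set 3) → MISS  vc=[22, 14, 27]

SEQ = [MISS, MISS, L1-HIT, L1-HIT, MISS, L1-HIT, L1-HIT, MISS, VC-HIT, VC-HIT, VC-HIT, L1-HIT, MISS]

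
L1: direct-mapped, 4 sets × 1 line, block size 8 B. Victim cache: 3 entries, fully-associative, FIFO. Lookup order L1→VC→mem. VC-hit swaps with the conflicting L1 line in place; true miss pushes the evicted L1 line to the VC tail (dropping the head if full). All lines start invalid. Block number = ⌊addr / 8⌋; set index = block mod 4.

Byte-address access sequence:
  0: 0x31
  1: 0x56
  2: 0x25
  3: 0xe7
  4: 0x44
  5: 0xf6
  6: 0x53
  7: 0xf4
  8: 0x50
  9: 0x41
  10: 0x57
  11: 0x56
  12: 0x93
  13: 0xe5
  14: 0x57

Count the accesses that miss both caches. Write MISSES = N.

MISSES = 7

  [0] addr=0x31 blk=6 s=2: MISS | VC []
  [1] addr=0x56 blk=10 s=2: MISS | VC [6]
  [2] addr=0x25 blk=4 s=0: MISS | VC [6]
  [3] addr=0xe7 blk=28 s=0: MISS | VC [6, 4]
  [4] addr=0x44 blk=8 s=0: MISS | VC [6, 4, 28]
  [5] addr=0xf6 blk=30 s=2: MISS | VC [4, 28, 10]
  [6] addr=0x53 blk=10 s=2: VC-HIT | VC [4, 28, 30]
  [7] addr=0xf4 blk=30 s=2: VC-HIT | VC [4, 28, 10]
  [8] addr=0x50 blk=10 s=2: VC-HIT | VC [4, 28, 30]
  [9] addr=0x41 blk=8 s=0: L1-HIT | VC [4, 28, 30]
  [10] addr=0x57 blk=10 s=2: L1-HIT | VC [4, 28, 30]
  [11] addr=0x56 blk=10 s=2: L1-HIT | VC [4, 28, 30]
  [12] addr=0x93 blk=18 s=2: MISS | VC [28, 30, 10]
  [13] addr=0xe5 blk=28 s=0: VC-HIT | VC [8, 30, 10]
  [14] addr=0x57 blk=10 s=2: VC-HIT | VC [8, 30, 18]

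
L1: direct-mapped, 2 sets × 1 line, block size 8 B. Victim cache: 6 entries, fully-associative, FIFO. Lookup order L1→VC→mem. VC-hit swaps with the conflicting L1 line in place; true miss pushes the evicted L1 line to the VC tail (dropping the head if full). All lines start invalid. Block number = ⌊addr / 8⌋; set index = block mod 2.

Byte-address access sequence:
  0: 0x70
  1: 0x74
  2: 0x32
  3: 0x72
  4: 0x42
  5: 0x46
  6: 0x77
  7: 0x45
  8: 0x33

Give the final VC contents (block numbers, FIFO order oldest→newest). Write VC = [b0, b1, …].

VC = [8, 14]

#0 0x70→b14/s0 MISS; vc=[]
#1 0x74→b14/s0 L1-HIT; vc=[]
#2 0x32→b6/s0 MISS; vc=[14]
#3 0x72→b14/s0 VC-HIT; vc=[6]
#4 0x42→b8/s0 MISS; vc=[6,14]
#5 0x46→b8/s0 L1-HIT; vc=[6,14]
#6 0x77→b14/s0 VC-HIT; vc=[6,8]
#7 0x45→b8/s0 VC-HIT; vc=[6,14]
#8 0x33→b6/s0 VC-HIT; vc=[8,14]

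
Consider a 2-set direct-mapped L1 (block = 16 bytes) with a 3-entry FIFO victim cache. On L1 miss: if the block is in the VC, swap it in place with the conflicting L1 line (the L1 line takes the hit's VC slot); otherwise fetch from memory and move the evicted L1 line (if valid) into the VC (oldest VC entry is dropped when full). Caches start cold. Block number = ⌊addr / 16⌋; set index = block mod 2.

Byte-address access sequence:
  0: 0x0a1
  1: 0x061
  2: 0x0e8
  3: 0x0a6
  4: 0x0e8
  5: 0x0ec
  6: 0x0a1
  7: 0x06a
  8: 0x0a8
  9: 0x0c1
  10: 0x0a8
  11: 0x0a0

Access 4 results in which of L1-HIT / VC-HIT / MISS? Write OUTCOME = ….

0: 0xa1 (blk 10, set 0) → MISS  vc=[]
1: 0x61 (blk 6, set 0) → MISS  vc=[10]
2: 0xe8 (blk 14, set 0) → MISS  vc=[10, 6]
3: 0xa6 (blk 10, set 0) → VC-HIT  vc=[14, 6]
4: 0xe8 (blk 14, set 0) → VC-HIT  vc=[10, 6]
5: 0xec (blk 14, set 0) → L1-HIT  vc=[10, 6]
6: 0xa1 (blk 10, set 0) → VC-HIT  vc=[14, 6]
7: 0x6a (blk 6, set 0) → VC-HIT  vc=[14, 10]
8: 0xa8 (blk 10, set 0) → VC-HIT  vc=[14, 6]
9: 0xc1 (blk 12, set 0) → MISS  vc=[14, 6, 10]
10: 0xa8 (blk 10, set 0) → VC-HIT  vc=[14, 6, 12]
11: 0xa0 (blk 10, set 0) → L1-HIT  vc=[14, 6, 12]

OUTCOME = VC-HIT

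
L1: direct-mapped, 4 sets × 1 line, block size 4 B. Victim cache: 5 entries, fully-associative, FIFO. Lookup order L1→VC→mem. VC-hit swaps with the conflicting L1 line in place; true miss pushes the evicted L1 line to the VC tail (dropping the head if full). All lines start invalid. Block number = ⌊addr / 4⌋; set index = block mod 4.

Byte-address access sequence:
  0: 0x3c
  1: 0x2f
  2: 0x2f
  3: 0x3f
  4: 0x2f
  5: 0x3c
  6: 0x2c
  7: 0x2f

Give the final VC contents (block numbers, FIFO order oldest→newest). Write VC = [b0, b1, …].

0: 0x3c (blk 15, set 3) → MISS  vc=[]
1: 0x2f (blk 11, set 3) → MISS  vc=[15]
2: 0x2f (blk 11, set 3) → L1-HIT  vc=[15]
3: 0x3f (blk 15, set 3) → VC-HIT  vc=[11]
4: 0x2f (blk 11, set 3) → VC-HIT  vc=[15]
5: 0x3c (blk 15, set 3) → VC-HIT  vc=[11]
6: 0x2c (blk 11, set 3) → VC-HIT  vc=[15]
7: 0x2f (blk 11, set 3) → L1-HIT  vc=[15]

VC = [15]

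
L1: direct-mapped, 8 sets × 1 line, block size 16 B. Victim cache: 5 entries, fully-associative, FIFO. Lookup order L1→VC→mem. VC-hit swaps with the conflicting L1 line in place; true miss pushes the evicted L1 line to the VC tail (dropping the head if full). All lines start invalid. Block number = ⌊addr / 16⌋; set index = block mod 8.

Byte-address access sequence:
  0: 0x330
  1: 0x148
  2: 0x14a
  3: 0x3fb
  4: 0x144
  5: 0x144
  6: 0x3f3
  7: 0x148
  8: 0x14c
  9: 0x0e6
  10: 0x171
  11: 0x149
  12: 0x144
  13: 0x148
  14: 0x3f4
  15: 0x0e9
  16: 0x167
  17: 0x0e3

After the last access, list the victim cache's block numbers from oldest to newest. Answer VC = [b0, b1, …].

  [0] addr=0x330 blk=51 s=3: MISS | VC []
  [1] addr=0x148 blk=20 s=4: MISS | VC []
  [2] addr=0x14a blk=20 s=4: L1-HIT | VC []
  [3] addr=0x3fb blk=63 s=7: MISS | VC []
  [4] addr=0x144 blk=20 s=4: L1-HIT | VC []
  [5] addr=0x144 blk=20 s=4: L1-HIT | VC []
  [6] addr=0x3f3 blk=63 s=7: L1-HIT | VC []
  [7] addr=0x148 blk=20 s=4: L1-HIT | VC []
  [8] addr=0x14c blk=20 s=4: L1-HIT | VC []
  [9] addr=0xe6 blk=14 s=6: MISS | VC []
  [10] addr=0x171 blk=23 s=7: MISS | VC [63]
  [11] addr=0x149 blk=20 s=4: L1-HIT | VC [63]
  [12] addr=0x144 blk=20 s=4: L1-HIT | VC [63]
  [13] addr=0x148 blk=20 s=4: L1-HIT | VC [63]
  [14] addr=0x3f4 blk=63 s=7: VC-HIT | VC [23]
  [15] addr=0xe9 blk=14 s=6: L1-HIT | VC [23]
  [16] addr=0x167 blk=22 s=6: MISS | VC [23, 14]
  [17] addr=0xe3 blk=14 s=6: VC-HIT | VC [23, 22]

VC = [23, 22]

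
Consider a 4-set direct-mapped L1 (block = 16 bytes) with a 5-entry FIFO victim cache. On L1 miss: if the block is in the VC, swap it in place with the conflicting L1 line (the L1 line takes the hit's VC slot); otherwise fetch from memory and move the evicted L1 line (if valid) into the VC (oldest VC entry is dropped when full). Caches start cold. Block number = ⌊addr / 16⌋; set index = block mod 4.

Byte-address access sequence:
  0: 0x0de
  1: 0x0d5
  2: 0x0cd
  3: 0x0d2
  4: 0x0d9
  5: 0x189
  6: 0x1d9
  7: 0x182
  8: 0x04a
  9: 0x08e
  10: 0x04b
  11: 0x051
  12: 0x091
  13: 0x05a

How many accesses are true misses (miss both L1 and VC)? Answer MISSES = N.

0: 0xde (blk 13, set 1) → MISS  vc=[]
1: 0xd5 (blk 13, set 1) → L1-HIT  vc=[]
2: 0xcd (blk 12, set 0) → MISS  vc=[]
3: 0xd2 (blk 13, set 1) → L1-HIT  vc=[]
4: 0xd9 (blk 13, set 1) → L1-HIT  vc=[]
5: 0x189 (blk 24, set 0) → MISS  vc=[12]
6: 0x1d9 (blk 29, set 1) → MISS  vc=[12, 13]
7: 0x182 (blk 24, set 0) → L1-HIT  vc=[12, 13]
8: 0x4a (blk 4, set 0) → MISS  vc=[12, 13, 24]
9: 0x8e (blk 8, set 0) → MISS  vc=[12, 13, 24, 4]
10: 0x4b (blk 4, set 0) → VC-HIT  vc=[12, 13, 24, 8]
11: 0x51 (blk 5, set 1) → MISS  vc=[12, 13, 24, 8, 29]
12: 0x91 (blk 9, set 1) → MISS  vc=[13, 24, 8, 29, 5]
13: 0x5a (blk 5, set 1) → VC-HIT  vc=[13, 24, 8, 29, 9]

MISSES = 8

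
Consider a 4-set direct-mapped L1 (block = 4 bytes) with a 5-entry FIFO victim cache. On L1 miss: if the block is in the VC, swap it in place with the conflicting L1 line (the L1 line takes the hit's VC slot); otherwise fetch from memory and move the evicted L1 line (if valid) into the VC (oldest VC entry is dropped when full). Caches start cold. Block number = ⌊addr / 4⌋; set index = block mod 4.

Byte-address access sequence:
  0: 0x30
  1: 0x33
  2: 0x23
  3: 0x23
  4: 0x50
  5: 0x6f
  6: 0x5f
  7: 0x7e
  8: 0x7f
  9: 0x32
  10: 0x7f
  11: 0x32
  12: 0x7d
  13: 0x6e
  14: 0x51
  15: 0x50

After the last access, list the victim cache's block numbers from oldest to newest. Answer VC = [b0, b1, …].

  [0] addr=0x30 blk=12 s=0: MISS | VC []
  [1] addr=0x33 blk=12 s=0: L1-HIT | VC []
  [2] addr=0x23 blk=8 s=0: MISS | VC [12]
  [3] addr=0x23 blk=8 s=0: L1-HIT | VC [12]
  [4] addr=0x50 blk=20 s=0: MISS | VC [12, 8]
  [5] addr=0x6f blk=27 s=3: MISS | VC [12, 8]
  [6] addr=0x5f blk=23 s=3: MISS | VC [12, 8, 27]
  [7] addr=0x7e blk=31 s=3: MISS | VC [12, 8, 27, 23]
  [8] addr=0x7f blk=31 s=3: L1-HIT | VC [12, 8, 27, 23]
  [9] addr=0x32 blk=12 s=0: VC-HIT | VC [20, 8, 27, 23]
  [10] addr=0x7f blk=31 s=3: L1-HIT | VC [20, 8, 27, 23]
  [11] addr=0x32 blk=12 s=0: L1-HIT | VC [20, 8, 27, 23]
  [12] addr=0x7d blk=31 s=3: L1-HIT | VC [20, 8, 27, 23]
  [13] addr=0x6e blk=27 s=3: VC-HIT | VC [20, 8, 31, 23]
  [14] addr=0x51 blk=20 s=0: VC-HIT | VC [12, 8, 31, 23]
  [15] addr=0x50 blk=20 s=0: L1-HIT | VC [12, 8, 31, 23]

VC = [12, 8, 31, 23]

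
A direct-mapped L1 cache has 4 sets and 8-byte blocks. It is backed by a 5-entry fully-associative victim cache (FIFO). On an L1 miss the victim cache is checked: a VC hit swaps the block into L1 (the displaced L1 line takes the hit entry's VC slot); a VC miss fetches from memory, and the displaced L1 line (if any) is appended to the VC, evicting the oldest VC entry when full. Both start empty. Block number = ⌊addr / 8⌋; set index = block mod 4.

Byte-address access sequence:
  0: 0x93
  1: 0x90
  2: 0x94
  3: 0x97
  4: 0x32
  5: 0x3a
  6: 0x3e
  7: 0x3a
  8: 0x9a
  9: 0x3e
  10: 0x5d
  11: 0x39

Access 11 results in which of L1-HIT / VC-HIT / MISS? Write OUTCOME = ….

OUTCOME = VC-HIT

  [0] addr=0x93 blk=18 s=2: MISS | VC []
  [1] addr=0x90 blk=18 s=2: L1-HIT | VC []
  [2] addr=0x94 blk=18 s=2: L1-HIT | VC []
  [3] addr=0x97 blk=18 s=2: L1-HIT | VC []
  [4] addr=0x32 blk=6 s=2: MISS | VC [18]
  [5] addr=0x3a blk=7 s=3: MISS | VC [18]
  [6] addr=0x3e blk=7 s=3: L1-HIT | VC [18]
  [7] addr=0x3a blk=7 s=3: L1-HIT | VC [18]
  [8] addr=0x9a blk=19 s=3: MISS | VC [18, 7]
  [9] addr=0x3e blk=7 s=3: VC-HIT | VC [18, 19]
  [10] addr=0x5d blk=11 s=3: MISS | VC [18, 19, 7]
  [11] addr=0x39 blk=7 s=3: VC-HIT | VC [18, 19, 11]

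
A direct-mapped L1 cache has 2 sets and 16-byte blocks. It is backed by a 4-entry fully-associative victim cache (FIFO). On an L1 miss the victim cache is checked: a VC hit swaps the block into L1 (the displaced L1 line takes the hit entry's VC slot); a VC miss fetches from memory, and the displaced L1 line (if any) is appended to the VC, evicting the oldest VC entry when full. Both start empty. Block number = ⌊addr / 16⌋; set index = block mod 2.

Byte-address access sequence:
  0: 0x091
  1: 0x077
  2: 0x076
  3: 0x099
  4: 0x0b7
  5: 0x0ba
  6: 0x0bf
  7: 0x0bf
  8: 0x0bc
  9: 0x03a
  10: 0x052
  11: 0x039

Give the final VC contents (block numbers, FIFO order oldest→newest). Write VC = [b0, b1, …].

VC = [7, 9, 11, 5]

0: 0x91 (blk 9, set 1) → MISS  vc=[]
1: 0x77 (blk 7, set 1) → MISS  vc=[9]
2: 0x76 (blk 7, set 1) → L1-HIT  vc=[9]
3: 0x99 (blk 9, set 1) → VC-HIT  vc=[7]
4: 0xb7 (blk 11, set 1) → MISS  vc=[7, 9]
5: 0xba (blk 11, set 1) → L1-HIT  vc=[7, 9]
6: 0xbf (blk 11, set 1) → L1-HIT  vc=[7, 9]
7: 0xbf (blk 11, set 1) → L1-HIT  vc=[7, 9]
8: 0xbc (blk 11, set 1) → L1-HIT  vc=[7, 9]
9: 0x3a (blk 3, set 1) → MISS  vc=[7, 9, 11]
10: 0x52 (blk 5, set 1) → MISS  vc=[7, 9, 11, 3]
11: 0x39 (blk 3, set 1) → VC-HIT  vc=[7, 9, 11, 5]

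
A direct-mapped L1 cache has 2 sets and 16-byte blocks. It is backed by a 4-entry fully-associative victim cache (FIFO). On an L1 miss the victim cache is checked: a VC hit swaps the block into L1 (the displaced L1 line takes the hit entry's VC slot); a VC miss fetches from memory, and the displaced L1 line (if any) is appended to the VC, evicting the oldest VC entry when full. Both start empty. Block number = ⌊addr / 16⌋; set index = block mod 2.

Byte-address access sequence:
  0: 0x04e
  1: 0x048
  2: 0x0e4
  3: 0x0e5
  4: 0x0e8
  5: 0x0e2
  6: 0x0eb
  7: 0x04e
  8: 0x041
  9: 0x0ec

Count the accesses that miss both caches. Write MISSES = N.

0: 0x4e (blk 4, set 0) → MISS  vc=[]
1: 0x48 (blk 4, set 0) → L1-HIT  vc=[]
2: 0xe4 (blk 14, set 0) → MISS  vc=[4]
3: 0xe5 (blk 14, set 0) → L1-HIT  vc=[4]
4: 0xe8 (blk 14, set 0) → L1-HIT  vc=[4]
5: 0xe2 (blk 14, set 0) → L1-HIT  vc=[4]
6: 0xeb (blk 14, set 0) → L1-HIT  vc=[4]
7: 0x4e (blk 4, set 0) → VC-HIT  vc=[14]
8: 0x41 (blk 4, set 0) → L1-HIT  vc=[14]
9: 0xec (blk 14, set 0) → VC-HIT  vc=[4]

MISSES = 2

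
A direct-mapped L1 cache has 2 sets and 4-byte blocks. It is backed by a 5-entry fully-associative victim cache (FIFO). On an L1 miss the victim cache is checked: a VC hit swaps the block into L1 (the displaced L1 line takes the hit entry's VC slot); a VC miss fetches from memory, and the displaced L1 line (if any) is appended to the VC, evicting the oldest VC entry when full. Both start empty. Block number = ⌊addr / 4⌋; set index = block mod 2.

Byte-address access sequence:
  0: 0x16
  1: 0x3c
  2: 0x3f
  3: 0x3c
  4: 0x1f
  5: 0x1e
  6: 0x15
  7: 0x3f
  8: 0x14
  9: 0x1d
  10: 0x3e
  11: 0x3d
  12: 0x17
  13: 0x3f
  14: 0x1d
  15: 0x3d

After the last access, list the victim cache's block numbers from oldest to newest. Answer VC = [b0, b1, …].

VC = [5, 7]

#0 0x16→b5/s1 MISS; vc=[]
#1 0x3c→b15/s1 MISS; vc=[5]
#2 0x3f→b15/s1 L1-HIT; vc=[5]
#3 0x3c→b15/s1 L1-HIT; vc=[5]
#4 0x1f→b7/s1 MISS; vc=[5,15]
#5 0x1e→b7/s1 L1-HIT; vc=[5,15]
#6 0x15→b5/s1 VC-HIT; vc=[7,15]
#7 0x3f→b15/s1 VC-HIT; vc=[7,5]
#8 0x14→b5/s1 VC-HIT; vc=[7,15]
#9 0x1d→b7/s1 VC-HIT; vc=[5,15]
#10 0x3e→b15/s1 VC-HIT; vc=[5,7]
#11 0x3d→b15/s1 L1-HIT; vc=[5,7]
#12 0x17→b5/s1 VC-HIT; vc=[15,7]
#13 0x3f→b15/s1 VC-HIT; vc=[5,7]
#14 0x1d→b7/s1 VC-HIT; vc=[5,15]
#15 0x3d→b15/s1 VC-HIT; vc=[5,7]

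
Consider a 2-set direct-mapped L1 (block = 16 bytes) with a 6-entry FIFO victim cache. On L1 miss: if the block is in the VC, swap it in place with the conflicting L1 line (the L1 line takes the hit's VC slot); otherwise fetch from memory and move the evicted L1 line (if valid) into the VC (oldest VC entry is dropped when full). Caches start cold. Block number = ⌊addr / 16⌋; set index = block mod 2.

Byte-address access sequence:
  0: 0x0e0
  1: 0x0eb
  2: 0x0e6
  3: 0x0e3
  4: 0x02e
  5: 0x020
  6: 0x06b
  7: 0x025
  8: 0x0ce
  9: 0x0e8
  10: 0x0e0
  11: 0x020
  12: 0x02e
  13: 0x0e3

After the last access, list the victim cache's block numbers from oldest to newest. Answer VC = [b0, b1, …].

  [0] addr=0xe0 blk=14 s=0: MISS | VC []
  [1] addr=0xeb blk=14 s=0: L1-HIT | VC []
  [2] addr=0xe6 blk=14 s=0: L1-HIT | VC []
  [3] addr=0xe3 blk=14 s=0: L1-HIT | VC []
  [4] addr=0x2e blk=2 s=0: MISS | VC [14]
  [5] addr=0x20 blk=2 s=0: L1-HIT | VC [14]
  [6] addr=0x6b blk=6 s=0: MISS | VC [14, 2]
  [7] addr=0x25 blk=2 s=0: VC-HIT | VC [14, 6]
  [8] addr=0xce blk=12 s=0: MISS | VC [14, 6, 2]
  [9] addr=0xe8 blk=14 s=0: VC-HIT | VC [12, 6, 2]
  [10] addr=0xe0 blk=14 s=0: L1-HIT | VC [12, 6, 2]
  [11] addr=0x20 blk=2 s=0: VC-HIT | VC [12, 6, 14]
  [12] addr=0x2e blk=2 s=0: L1-HIT | VC [12, 6, 14]
  [13] addr=0xe3 blk=14 s=0: VC-HIT | VC [12, 6, 2]

VC = [12, 6, 2]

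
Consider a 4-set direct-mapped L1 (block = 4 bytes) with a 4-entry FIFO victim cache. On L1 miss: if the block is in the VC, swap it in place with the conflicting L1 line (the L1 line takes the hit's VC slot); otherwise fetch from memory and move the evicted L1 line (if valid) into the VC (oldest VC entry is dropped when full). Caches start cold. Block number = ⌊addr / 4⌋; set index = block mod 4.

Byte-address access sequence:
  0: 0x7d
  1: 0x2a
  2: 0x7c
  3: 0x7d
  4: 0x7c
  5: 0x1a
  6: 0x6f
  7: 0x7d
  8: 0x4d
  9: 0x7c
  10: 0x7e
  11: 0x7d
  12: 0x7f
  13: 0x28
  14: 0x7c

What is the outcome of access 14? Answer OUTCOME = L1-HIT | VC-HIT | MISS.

OUTCOME = L1-HIT

0: 0x7d (blk 31, set 3) → MISS  vc=[]
1: 0x2a (blk 10, set 2) → MISS  vc=[]
2: 0x7c (blk 31, set 3) → L1-HIT  vc=[]
3: 0x7d (blk 31, set 3) → L1-HIT  vc=[]
4: 0x7c (blk 31, set 3) → L1-HIT  vc=[]
5: 0x1a (blk 6, set 2) → MISS  vc=[10]
6: 0x6f (blk 27, set 3) → MISS  vc=[10, 31]
7: 0x7d (blk 31, set 3) → VC-HIT  vc=[10, 27]
8: 0x4d (blk 19, set 3) → MISS  vc=[10, 27, 31]
9: 0x7c (blk 31, set 3) → VC-HIT  vc=[10, 27, 19]
10: 0x7e (blk 31, set 3) → L1-HIT  vc=[10, 27, 19]
11: 0x7d (blk 31, set 3) → L1-HIT  vc=[10, 27, 19]
12: 0x7f (blk 31, set 3) → L1-HIT  vc=[10, 27, 19]
13: 0x28 (blk 10, set 2) → VC-HIT  vc=[6, 27, 19]
14: 0x7c (blk 31, set 3) → L1-HIT  vc=[6, 27, 19]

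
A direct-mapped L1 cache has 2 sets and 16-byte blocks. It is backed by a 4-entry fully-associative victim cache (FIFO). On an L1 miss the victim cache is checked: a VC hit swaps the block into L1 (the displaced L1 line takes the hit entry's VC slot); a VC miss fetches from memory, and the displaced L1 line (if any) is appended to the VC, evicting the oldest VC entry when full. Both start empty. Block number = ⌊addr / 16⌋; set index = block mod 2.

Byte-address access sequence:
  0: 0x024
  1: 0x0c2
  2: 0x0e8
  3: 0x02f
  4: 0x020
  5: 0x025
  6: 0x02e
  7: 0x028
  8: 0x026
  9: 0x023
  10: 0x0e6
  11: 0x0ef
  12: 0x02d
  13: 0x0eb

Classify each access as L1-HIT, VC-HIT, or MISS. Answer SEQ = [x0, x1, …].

SEQ = [MISS, MISS, MISS, VC-HIT, L1-HIT, L1-HIT, L1-HIT, L1-HIT, L1-HIT, L1-HIT, VC-HIT, L1-HIT, VC-HIT, VC-HIT]

0: 0x24 (blk 2, set 0) → MISS  vc=[]
1: 0xc2 (blk 12, set 0) → MISS  vc=[2]
2: 0xe8 (blk 14, set 0) → MISS  vc=[2, 12]
3: 0x2f (blk 2, set 0) → VC-HIT  vc=[14, 12]
4: 0x20 (blk 2, set 0) → L1-HIT  vc=[14, 12]
5: 0x25 (blk 2, set 0) → L1-HIT  vc=[14, 12]
6: 0x2e (blk 2, set 0) → L1-HIT  vc=[14, 12]
7: 0x28 (blk 2, set 0) → L1-HIT  vc=[14, 12]
8: 0x26 (blk 2, set 0) → L1-HIT  vc=[14, 12]
9: 0x23 (blk 2, set 0) → L1-HIT  vc=[14, 12]
10: 0xe6 (blk 14, set 0) → VC-HIT  vc=[2, 12]
11: 0xef (blk 14, set 0) → L1-HIT  vc=[2, 12]
12: 0x2d (blk 2, set 0) → VC-HIT  vc=[14, 12]
13: 0xeb (blk 14, set 0) → VC-HIT  vc=[2, 12]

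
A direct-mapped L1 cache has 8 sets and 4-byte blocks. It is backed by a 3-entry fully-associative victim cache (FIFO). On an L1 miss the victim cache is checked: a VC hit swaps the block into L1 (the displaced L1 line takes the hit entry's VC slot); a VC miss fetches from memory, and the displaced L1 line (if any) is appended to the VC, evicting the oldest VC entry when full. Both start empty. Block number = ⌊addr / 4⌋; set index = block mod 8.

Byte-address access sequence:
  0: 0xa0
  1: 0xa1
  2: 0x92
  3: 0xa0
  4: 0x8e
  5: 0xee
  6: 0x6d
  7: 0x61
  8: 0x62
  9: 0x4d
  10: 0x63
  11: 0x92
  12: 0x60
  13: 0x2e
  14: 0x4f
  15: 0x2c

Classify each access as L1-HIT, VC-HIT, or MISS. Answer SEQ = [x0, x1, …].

0: 0xa0 (blk 40, set 0) → MISS  vc=[]
1: 0xa1 (blk 40, set 0) → L1-HIT  vc=[]
2: 0x92 (blk 36, set 4) → MISS  vc=[]
3: 0xa0 (blk 40, set 0) → L1-HIT  vc=[]
4: 0x8e (blk 35, set 3) → MISS  vc=[]
5: 0xee (blk 59, set 3) → MISS  vc=[35]
6: 0x6d (blk 27, set 3) → MISS  vc=[35, 59]
7: 0x61 (blk 24, set 0) → MISS  vc=[35, 59, 40]
8: 0x62 (blk 24, set 0) → L1-HIT  vc=[35, 59, 40]
9: 0x4d (blk 19, set 3) → MISS  vc=[59, 40, 27]
10: 0x63 (blk 24, set 0) → L1-HIT  vc=[59, 40, 27]
11: 0x92 (blk 36, set 4) → L1-HIT  vc=[59, 40, 27]
12: 0x60 (blk 24, set 0) → L1-HIT  vc=[59, 40, 27]
13: 0x2e (blk 11, set 3) → MISS  vc=[40, 27, 19]
14: 0x4f (blk 19, set 3) → VC-HIT  vc=[40, 27, 11]
15: 0x2c (blk 11, set 3) → VC-HIT  vc=[40, 27, 19]

SEQ = [MISS, L1-HIT, MISS, L1-HIT, MISS, MISS, MISS, MISS, L1-HIT, MISS, L1-HIT, L1-HIT, L1-HIT, MISS, VC-HIT, VC-HIT]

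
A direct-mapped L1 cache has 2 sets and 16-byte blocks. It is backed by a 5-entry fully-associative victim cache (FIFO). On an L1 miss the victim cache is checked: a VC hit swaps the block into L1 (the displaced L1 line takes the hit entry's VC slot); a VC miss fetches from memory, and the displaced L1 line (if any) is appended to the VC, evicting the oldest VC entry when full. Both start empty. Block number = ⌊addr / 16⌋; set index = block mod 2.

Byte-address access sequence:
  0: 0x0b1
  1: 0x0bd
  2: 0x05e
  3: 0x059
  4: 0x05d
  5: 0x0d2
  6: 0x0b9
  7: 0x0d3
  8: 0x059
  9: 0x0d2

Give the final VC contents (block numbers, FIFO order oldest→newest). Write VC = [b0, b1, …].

VC = [11, 5]

#0 0xb1→b11/s1 MISS; vc=[]
#1 0xbd→b11/s1 L1-HIT; vc=[]
#2 0x5e→b5/s1 MISS; vc=[11]
#3 0x59→b5/s1 L1-HIT; vc=[11]
#4 0x5d→b5/s1 L1-HIT; vc=[11]
#5 0xd2→b13/s1 MISS; vc=[11,5]
#6 0xb9→b11/s1 VC-HIT; vc=[13,5]
#7 0xd3→b13/s1 VC-HIT; vc=[11,5]
#8 0x59→b5/s1 VC-HIT; vc=[11,13]
#9 0xd2→b13/s1 VC-HIT; vc=[11,5]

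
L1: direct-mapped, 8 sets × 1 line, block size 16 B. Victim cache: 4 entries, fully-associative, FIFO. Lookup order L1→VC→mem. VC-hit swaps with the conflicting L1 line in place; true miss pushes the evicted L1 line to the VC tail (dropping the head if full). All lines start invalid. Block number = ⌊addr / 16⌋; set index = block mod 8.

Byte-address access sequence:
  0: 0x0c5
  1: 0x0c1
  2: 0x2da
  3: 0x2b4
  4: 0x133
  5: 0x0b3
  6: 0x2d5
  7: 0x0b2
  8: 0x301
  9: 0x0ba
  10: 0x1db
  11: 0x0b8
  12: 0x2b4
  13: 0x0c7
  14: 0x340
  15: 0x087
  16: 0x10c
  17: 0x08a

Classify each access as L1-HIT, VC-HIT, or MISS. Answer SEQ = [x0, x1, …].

  [0] addr=0xc5 blk=12 s=4: MISS | VC []
  [1] addr=0xc1 blk=12 s=4: L1-HIT | VC []
  [2] addr=0x2da blk=45 s=5: MISS | VC []
  [3] addr=0x2b4 blk=43 s=3: MISS | VC []
  [4] addr=0x133 blk=19 s=3: MISS | VC [43]
  [5] addr=0xb3 blk=11 s=3: MISS | VC [43, 19]
  [6] addr=0x2d5 blk=45 s=5: L1-HIT | VC [43, 19]
  [7] addr=0xb2 blk=11 s=3: L1-HIT | VC [43, 19]
  [8] addr=0x301 blk=48 s=0: MISS | VC [43, 19]
  [9] addr=0xba blk=11 s=3: L1-HIT | VC [43, 19]
  [10] addr=0x1db blk=29 s=5: MISS | VC [43, 19, 45]
  [11] addr=0xb8 blk=11 s=3: L1-HIT | VC [43, 19, 45]
  [12] addr=0x2b4 blk=43 s=3: VC-HIT | VC [11, 19, 45]
  [13] addr=0xc7 blk=12 s=4: L1-HIT | VC [11, 19, 45]
  [14] addr=0x340 blk=52 s=4: MISS | VC [11, 19, 45, 12]
  [15] addr=0x87 blk=8 s=0: MISS | VC [19, 45, 12, 48]
  [16] addr=0x10c blk=16 s=0: MISS | VC [45, 12, 48, 8]
  [17] addr=0x8a blk=8 s=0: VC-HIT | VC [45, 12, 48, 16]

SEQ = [MISS, L1-HIT, MISS, MISS, MISS, MISS, L1-HIT, L1-HIT, MISS, L1-HIT, MISS, L1-HIT, VC-HIT, L1-HIT, MISS, MISS, MISS, VC-HIT]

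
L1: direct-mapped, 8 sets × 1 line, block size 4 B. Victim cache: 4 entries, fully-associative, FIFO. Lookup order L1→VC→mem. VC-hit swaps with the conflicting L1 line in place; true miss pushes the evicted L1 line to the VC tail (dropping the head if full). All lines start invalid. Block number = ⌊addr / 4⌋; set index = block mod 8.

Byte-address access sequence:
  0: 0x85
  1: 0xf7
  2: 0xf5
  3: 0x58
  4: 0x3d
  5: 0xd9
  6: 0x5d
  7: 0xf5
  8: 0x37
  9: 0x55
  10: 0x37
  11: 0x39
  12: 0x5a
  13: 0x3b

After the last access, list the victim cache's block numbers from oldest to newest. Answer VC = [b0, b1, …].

VC = [61, 21, 54, 22]

  [0] addr=0x85 blk=33 s=1: MISS | VC []
  [1] addr=0xf7 blk=61 s=5: MISS | VC []
  [2] addr=0xf5 blk=61 s=5: L1-HIT | VC []
  [3] addr=0x58 blk=22 s=6: MISS | VC []
  [4] addr=0x3d blk=15 s=7: MISS | VC []
  [5] addr=0xd9 blk=54 s=6: MISS | VC [22]
  [6] addr=0x5d blk=23 s=7: MISS | VC [22, 15]
  [7] addr=0xf5 blk=61 s=5: L1-HIT | VC [22, 15]
  [8] addr=0x37 blk=13 s=5: MISS | VC [22, 15, 61]
  [9] addr=0x55 blk=21 s=5: MISS | VC [22, 15, 61, 13]
  [10] addr=0x37 blk=13 s=5: VC-HIT | VC [22, 15, 61, 21]
  [11] addr=0x39 blk=14 s=6: MISS | VC [15, 61, 21, 54]
  [12] addr=0x5a blk=22 s=6: MISS | VC [61, 21, 54, 14]
  [13] addr=0x3b blk=14 s=6: VC-HIT | VC [61, 21, 54, 22]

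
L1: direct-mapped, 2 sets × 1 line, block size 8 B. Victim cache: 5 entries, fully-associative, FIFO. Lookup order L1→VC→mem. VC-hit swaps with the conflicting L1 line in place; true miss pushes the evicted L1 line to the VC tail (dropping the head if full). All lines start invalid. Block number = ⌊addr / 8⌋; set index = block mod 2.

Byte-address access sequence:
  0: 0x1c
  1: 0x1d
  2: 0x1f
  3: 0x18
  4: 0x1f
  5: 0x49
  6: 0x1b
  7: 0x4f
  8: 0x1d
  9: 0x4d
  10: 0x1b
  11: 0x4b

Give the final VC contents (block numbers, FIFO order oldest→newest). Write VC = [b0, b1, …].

VC = [3]

#0 0x1c→b3/s1 MISS; vc=[]
#1 0x1d→b3/s1 L1-HIT; vc=[]
#2 0x1f→b3/s1 L1-HIT; vc=[]
#3 0x18→b3/s1 L1-HIT; vc=[]
#4 0x1f→b3/s1 L1-HIT; vc=[]
#5 0x49→b9/s1 MISS; vc=[3]
#6 0x1b→b3/s1 VC-HIT; vc=[9]
#7 0x4f→b9/s1 VC-HIT; vc=[3]
#8 0x1d→b3/s1 VC-HIT; vc=[9]
#9 0x4d→b9/s1 VC-HIT; vc=[3]
#10 0x1b→b3/s1 VC-HIT; vc=[9]
#11 0x4b→b9/s1 VC-HIT; vc=[3]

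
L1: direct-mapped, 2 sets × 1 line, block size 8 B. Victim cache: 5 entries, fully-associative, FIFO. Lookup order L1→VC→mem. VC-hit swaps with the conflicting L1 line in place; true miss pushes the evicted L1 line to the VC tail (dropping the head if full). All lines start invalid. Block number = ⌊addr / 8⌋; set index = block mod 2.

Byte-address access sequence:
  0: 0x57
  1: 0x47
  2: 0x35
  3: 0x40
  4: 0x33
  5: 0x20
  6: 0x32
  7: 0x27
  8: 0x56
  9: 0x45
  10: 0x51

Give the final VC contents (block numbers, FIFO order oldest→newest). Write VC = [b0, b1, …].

#0 0x57→b10/s0 MISS; vc=[]
#1 0x47→b8/s0 MISS; vc=[10]
#2 0x35→b6/s0 MISS; vc=[10,8]
#3 0x40→b8/s0 VC-HIT; vc=[10,6]
#4 0x33→b6/s0 VC-HIT; vc=[10,8]
#5 0x20→b4/s0 MISS; vc=[10,8,6]
#6 0x32→b6/s0 VC-HIT; vc=[10,8,4]
#7 0x27→b4/s0 VC-HIT; vc=[10,8,6]
#8 0x56→b10/s0 VC-HIT; vc=[4,8,6]
#9 0x45→b8/s0 VC-HIT; vc=[4,10,6]
#10 0x51→b10/s0 VC-HIT; vc=[4,8,6]

VC = [4, 8, 6]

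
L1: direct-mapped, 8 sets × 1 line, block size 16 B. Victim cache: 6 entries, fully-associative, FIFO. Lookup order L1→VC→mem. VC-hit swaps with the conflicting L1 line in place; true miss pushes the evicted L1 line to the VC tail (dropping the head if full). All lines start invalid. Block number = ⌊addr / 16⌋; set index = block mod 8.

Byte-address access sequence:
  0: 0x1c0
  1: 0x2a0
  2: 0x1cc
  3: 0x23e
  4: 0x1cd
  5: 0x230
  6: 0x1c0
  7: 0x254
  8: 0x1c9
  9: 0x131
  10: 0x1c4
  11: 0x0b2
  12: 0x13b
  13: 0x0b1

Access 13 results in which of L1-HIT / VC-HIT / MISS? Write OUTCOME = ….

OUTCOME = VC-HIT

  [0] addr=0x1c0 blk=28 s=4: MISS | VC []
  [1] addr=0x2a0 blk=42 s=2: MISS | VC []
  [2] addr=0x1cc blk=28 s=4: L1-HIT | VC []
  [3] addr=0x23e blk=35 s=3: MISS | VC []
  [4] addr=0x1cd blk=28 s=4: L1-HIT | VC []
  [5] addr=0x230 blk=35 s=3: L1-HIT | VC []
  [6] addr=0x1c0 blk=28 s=4: L1-HIT | VC []
  [7] addr=0x254 blk=37 s=5: MISS | VC []
  [8] addr=0x1c9 blk=28 s=4: L1-HIT | VC []
  [9] addr=0x131 blk=19 s=3: MISS | VC [35]
  [10] addr=0x1c4 blk=28 s=4: L1-HIT | VC [35]
  [11] addr=0xb2 blk=11 s=3: MISS | VC [35, 19]
  [12] addr=0x13b blk=19 s=3: VC-HIT | VC [35, 11]
  [13] addr=0xb1 blk=11 s=3: VC-HIT | VC [35, 19]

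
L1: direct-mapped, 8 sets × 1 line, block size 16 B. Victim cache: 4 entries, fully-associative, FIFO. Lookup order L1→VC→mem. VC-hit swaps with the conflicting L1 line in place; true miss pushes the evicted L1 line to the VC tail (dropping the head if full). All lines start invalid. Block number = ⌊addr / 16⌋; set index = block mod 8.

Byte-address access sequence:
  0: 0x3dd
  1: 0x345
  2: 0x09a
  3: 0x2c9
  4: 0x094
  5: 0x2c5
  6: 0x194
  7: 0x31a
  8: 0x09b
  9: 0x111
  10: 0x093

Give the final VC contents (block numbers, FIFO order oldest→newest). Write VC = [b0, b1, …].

VC = [52, 49, 25, 17]

  [0] addr=0x3dd blk=61 s=5: MISS | VC []
  [1] addr=0x345 blk=52 s=4: MISS | VC []
  [2] addr=0x9a blk=9 s=1: MISS | VC []
  [3] addr=0x2c9 blk=44 s=4: MISS | VC [52]
  [4] addr=0x94 blk=9 s=1: L1-HIT | VC [52]
  [5] addr=0x2c5 blk=44 s=4: L1-HIT | VC [52]
  [6] addr=0x194 blk=25 s=1: MISS | VC [52, 9]
  [7] addr=0x31a blk=49 s=1: MISS | VC [52, 9, 25]
  [8] addr=0x9b blk=9 s=1: VC-HIT | VC [52, 49, 25]
  [9] addr=0x111 blk=17 s=1: MISS | VC [52, 49, 25, 9]
  [10] addr=0x93 blk=9 s=1: VC-HIT | VC [52, 49, 25, 17]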